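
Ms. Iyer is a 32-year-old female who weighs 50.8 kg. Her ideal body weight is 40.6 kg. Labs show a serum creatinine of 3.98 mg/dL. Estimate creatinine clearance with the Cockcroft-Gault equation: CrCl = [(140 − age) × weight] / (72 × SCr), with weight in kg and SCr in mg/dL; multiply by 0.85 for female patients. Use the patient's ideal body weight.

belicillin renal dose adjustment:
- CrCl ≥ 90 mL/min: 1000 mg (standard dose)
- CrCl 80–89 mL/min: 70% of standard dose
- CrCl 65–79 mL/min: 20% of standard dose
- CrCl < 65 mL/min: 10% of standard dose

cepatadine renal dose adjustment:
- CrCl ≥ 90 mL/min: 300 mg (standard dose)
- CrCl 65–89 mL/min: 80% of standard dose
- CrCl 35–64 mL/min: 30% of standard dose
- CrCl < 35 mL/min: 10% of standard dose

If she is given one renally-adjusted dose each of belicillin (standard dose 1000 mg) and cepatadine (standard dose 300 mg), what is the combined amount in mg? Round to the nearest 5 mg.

130 mg

CrCl = (140 − 32) × 40.6 / (72 × 3.98) × 0.85 = 4384.8 / 286.56 × 0.85 ≈ 13.0 mL/min
CrCl ≈ 13 mL/min.
belicillin: < 65 mL/min → 10% of 1000 mg = 100 mg.
cepatadine: < 35 mL/min → 10% of 300 mg = 30 mg.
Total = 100 + 30 = 130 mg.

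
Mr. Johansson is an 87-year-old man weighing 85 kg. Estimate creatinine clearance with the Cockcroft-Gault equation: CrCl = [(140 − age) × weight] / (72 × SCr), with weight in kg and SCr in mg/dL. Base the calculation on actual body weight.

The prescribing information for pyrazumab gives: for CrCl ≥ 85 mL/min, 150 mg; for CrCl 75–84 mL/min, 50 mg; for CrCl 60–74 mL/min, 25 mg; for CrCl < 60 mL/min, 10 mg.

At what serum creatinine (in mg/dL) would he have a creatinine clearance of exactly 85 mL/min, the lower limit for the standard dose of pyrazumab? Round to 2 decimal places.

Standard dose requires CrCl ≥ 85 mL/min.
Set (140 − 87) × 85 / (72 × SCr) = 85
SCr = (140 − 87) × 85 / (72 × 85) = 0.736 mg/dL

0.74 mg/dL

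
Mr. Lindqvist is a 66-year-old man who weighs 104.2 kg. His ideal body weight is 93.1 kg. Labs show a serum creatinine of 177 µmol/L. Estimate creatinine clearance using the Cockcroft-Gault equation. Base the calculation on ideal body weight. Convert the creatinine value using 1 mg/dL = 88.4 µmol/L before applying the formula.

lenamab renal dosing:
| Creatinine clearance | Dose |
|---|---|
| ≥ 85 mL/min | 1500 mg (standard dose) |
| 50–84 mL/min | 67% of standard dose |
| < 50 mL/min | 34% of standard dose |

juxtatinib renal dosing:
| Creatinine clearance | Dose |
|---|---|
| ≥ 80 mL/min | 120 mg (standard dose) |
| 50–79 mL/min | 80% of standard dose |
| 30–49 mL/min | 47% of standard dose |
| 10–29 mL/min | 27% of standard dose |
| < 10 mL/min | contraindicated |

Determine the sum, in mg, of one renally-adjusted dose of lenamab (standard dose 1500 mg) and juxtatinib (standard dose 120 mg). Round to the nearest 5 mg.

565 mg

SCr = 177 / 88.4 = 2.002 mg/dL
CrCl = (140 − 66) × 93.1 / (72 × 2.002) = 6889.4 / 144.14 ≈ 47.8 mL/min
CrCl ≈ 48 mL/min.
lenamab: < 50 mL/min → 34% of 1500 mg = 510 mg.
juxtatinib: 30–49 mL/min → 47% of 120 mg = 56.4 mg.
Total = 510 + 56.4 = 566.4 mg.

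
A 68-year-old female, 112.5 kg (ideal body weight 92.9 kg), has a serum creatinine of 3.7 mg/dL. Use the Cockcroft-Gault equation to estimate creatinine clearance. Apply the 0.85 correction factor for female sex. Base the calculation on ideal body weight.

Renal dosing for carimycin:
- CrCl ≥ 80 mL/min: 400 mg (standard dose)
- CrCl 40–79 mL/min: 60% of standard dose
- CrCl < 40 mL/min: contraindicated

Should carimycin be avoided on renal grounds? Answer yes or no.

yes

CrCl = (140 − 68) × 92.9 / (72 × 3.7) × 0.85 = 6688.8 / 266.40 × 0.85 ≈ 21.3 mL/min
CrCl ≈ 21 mL/min, which is < 40 mL/min.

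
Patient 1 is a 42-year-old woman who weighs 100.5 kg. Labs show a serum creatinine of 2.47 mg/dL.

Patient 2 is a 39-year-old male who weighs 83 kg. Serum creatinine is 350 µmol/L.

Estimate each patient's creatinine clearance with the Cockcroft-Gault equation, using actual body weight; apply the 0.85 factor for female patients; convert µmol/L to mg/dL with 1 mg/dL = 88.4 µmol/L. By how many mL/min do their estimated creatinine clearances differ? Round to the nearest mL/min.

18 mL/min

Patient 1: CrCl = (140 − 42) × 100.5 / (72 × 2.47) × 0.85 = 9849.0 / 177.84 × 0.85 ≈ 47.1 mL/min
Patient 2: SCr = 350 / 88.4 = 3.959 mg/dL
Patient 2: CrCl = (140 − 39) × 83 / (72 × 3.959) = 8383.0 / 285.05 ≈ 29.4 mL/min
|47.1 − 29.4| = 17.7 mL/min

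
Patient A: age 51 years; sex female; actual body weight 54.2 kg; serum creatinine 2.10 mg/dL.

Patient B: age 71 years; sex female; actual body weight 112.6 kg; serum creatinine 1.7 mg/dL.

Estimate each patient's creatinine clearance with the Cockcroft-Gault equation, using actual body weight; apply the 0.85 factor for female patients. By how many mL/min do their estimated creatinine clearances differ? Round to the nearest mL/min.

27 mL/min

Patient A: CrCl = (140 − 51) × 54.2 / (72 × 2.1) × 0.85 = 4823.8 / 151.20 × 0.85 ≈ 27.1 mL/min
Patient B: CrCl = (140 − 71) × 112.6 / (72 × 1.7) × 0.85 = 7769.4 / 122.40 × 0.85 ≈ 54.0 mL/min
|27.1 − 54.0| = 26.9 mL/min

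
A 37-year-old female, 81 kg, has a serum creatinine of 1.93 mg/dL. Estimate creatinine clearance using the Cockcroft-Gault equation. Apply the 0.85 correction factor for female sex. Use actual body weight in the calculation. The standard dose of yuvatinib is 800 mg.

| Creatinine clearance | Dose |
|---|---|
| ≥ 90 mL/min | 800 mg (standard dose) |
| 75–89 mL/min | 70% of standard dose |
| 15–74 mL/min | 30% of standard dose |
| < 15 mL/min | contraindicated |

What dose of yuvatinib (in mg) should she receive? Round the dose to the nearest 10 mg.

CrCl = (140 − 37) × 81 / (72 × 1.93) × 0.85 = 8343.0 / 138.96 × 0.85 ≈ 51.0 mL/min
CrCl ≈ 51 mL/min → bracket 15–74 mL/min.
30% of 800 mg = 240 mg

240 mg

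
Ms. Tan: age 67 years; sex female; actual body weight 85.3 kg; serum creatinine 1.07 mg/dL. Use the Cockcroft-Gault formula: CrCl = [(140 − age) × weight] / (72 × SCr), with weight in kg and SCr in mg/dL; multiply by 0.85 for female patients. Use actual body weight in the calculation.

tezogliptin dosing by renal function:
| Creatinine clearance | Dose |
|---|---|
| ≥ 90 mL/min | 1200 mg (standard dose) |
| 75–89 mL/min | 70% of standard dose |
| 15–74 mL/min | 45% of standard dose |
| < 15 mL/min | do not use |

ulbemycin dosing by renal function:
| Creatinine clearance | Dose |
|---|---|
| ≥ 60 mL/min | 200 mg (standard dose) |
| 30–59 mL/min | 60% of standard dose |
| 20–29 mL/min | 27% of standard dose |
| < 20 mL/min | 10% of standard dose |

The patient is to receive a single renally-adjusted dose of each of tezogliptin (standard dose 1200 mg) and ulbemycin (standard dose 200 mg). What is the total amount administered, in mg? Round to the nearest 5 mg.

CrCl = (140 − 67) × 85.3 / (72 × 1.07) × 0.85 = 6226.9 / 77.04 × 0.85 ≈ 68.7 mL/min
CrCl ≈ 69 mL/min.
tezogliptin: 15–74 mL/min → 45% of 1200 mg = 540 mg.
ulbemycin: ≥ 60 mL/min → 100% of 200 mg = 200 mg.
Total = 540 + 200 = 740 mg.

740 mg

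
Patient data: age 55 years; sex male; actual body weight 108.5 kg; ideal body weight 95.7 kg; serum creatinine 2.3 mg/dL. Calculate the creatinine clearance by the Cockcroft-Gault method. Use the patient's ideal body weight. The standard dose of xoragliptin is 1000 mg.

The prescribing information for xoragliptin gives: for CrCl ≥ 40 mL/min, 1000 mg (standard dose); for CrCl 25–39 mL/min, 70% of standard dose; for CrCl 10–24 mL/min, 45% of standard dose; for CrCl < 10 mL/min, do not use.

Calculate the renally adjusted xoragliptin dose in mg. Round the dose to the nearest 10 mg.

1000 mg

CrCl = (140 − 55) × 95.7 / (72 × 2.3) = 8134.5 / 165.60 ≈ 49.1 mL/min
CrCl ≈ 49 mL/min → bracket ≥ 40 mL/min.
100% of 1000 mg = 1000 mg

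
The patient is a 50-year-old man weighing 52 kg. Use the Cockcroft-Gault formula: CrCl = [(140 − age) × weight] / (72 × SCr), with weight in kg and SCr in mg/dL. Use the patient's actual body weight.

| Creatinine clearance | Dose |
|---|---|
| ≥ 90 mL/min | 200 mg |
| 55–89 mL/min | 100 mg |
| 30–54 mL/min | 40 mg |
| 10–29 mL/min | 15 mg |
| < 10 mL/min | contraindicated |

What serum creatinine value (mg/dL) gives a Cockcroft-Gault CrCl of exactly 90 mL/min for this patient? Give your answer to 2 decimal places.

0.72 mg/dL

Standard dose requires CrCl ≥ 90 mL/min.
Set (140 − 50) × 52 / (72 × SCr) = 90
SCr = (140 − 50) × 52 / (72 × 90) = 0.722 mg/dL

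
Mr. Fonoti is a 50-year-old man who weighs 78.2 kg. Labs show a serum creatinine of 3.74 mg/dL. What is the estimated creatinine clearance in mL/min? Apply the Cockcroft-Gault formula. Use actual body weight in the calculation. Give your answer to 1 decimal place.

CrCl = (140 − 50) × 78.2 / (72 × 3.74) = 7038.0 / 269.28 ≈ 26.1 mL/min

26.1 mL/min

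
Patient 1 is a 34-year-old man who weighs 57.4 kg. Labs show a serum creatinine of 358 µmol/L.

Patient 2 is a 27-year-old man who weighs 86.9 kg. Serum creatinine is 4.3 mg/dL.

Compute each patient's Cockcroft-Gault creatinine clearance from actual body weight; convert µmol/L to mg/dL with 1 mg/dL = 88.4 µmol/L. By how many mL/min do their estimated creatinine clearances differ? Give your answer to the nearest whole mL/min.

Patient 1: SCr = 358 / 88.4 = 4.05 mg/dL
Patient 1: CrCl = (140 − 34) × 57.4 / (72 × 4.05) = 6084.4 / 291.60 ≈ 20.9 mL/min
Patient 2: CrCl = (140 − 27) × 86.9 / (72 × 4.3) = 9819.7 / 309.60 ≈ 31.7 mL/min
|20.9 − 31.7| = 10.8 mL/min

11 mL/min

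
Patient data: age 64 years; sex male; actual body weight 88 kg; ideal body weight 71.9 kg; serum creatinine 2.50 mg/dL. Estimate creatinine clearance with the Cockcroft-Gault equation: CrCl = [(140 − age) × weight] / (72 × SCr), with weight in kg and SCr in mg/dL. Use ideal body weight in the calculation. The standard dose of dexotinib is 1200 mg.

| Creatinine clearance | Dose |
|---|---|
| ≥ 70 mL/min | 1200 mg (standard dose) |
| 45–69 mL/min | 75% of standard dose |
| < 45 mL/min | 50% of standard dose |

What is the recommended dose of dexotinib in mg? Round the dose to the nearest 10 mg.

CrCl = (140 − 64) × 71.9 / (72 × 2.5) = 5464.4 / 180.00 ≈ 30.4 mL/min
CrCl ≈ 30 mL/min → bracket < 45 mL/min.
50% of 1200 mg = 600 mg

600 mg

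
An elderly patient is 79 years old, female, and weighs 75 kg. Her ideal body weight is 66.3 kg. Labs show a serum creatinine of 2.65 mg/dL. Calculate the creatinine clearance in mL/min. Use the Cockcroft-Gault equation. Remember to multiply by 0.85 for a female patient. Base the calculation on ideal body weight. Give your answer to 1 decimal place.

CrCl = (140 − 79) × 66.3 / (72 × 2.65) × 0.85 = 4044.3 / 190.80 × 0.85 ≈ 18.0 mL/min

18.0 mL/min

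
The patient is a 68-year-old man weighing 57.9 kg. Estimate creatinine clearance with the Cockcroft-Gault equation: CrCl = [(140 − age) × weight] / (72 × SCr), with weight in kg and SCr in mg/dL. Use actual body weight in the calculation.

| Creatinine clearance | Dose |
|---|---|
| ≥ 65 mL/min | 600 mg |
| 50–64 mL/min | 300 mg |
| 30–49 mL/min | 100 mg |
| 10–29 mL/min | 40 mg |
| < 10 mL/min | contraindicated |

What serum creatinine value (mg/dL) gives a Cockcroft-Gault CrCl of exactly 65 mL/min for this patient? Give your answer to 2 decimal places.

0.89 mg/dL

Standard dose requires CrCl ≥ 65 mL/min.
Set (140 − 68) × 57.9 / (72 × SCr) = 65
SCr = (140 − 68) × 57.9 / (72 × 65) = 0.891 mg/dL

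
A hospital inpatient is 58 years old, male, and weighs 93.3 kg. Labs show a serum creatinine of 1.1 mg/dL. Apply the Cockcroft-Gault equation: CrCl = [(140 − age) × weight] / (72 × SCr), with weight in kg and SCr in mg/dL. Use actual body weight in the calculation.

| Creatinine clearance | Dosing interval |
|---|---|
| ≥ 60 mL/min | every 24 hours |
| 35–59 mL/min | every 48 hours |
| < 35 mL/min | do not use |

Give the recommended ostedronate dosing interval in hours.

CrCl = (140 − 58) × 93.3 / (72 × 1.1) = 7650.6 / 79.20 ≈ 96.6 mL/min
CrCl ≈ 97 mL/min → bracket ≥ 60 mL/min → every 24 hours.

every 24 hours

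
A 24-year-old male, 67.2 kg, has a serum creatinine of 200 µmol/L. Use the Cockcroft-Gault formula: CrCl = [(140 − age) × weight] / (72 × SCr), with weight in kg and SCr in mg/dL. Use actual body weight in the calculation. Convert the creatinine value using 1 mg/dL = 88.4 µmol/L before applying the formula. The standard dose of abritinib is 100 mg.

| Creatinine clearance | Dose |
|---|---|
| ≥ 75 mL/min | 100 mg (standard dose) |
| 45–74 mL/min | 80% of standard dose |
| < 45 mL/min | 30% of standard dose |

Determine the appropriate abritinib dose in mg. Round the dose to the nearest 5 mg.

SCr = 200 / 88.4 = 2.262 mg/dL
CrCl = (140 − 24) × 67.2 / (72 × 2.262) = 7795.2 / 162.86 ≈ 47.9 mL/min
CrCl ≈ 48 mL/min → bracket 45–74 mL/min.
80% of 100 mg = 80 mg

80 mg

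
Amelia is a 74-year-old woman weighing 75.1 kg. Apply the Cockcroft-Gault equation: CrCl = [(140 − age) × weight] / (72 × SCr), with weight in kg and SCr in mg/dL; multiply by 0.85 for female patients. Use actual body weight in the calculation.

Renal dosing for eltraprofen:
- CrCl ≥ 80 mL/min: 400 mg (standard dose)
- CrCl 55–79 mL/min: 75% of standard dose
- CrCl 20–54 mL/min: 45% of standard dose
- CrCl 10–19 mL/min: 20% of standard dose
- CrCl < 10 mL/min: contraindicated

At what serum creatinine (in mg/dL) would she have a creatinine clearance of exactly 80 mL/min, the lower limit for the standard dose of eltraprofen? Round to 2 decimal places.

0.73 mg/dL

Standard dose requires CrCl ≥ 80 mL/min.
Set (140 − 74) × 75.1 × 0.85 / (72 × SCr) = 80
SCr = (140 − 74) × 75.1 × 0.85 / (72 × 80) = 0.731 mg/dL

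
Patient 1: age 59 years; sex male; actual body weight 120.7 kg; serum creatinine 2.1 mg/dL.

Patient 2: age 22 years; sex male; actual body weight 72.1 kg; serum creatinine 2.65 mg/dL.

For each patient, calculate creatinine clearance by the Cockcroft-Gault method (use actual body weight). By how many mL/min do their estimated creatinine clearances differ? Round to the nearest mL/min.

20 mL/min

Patient 1: CrCl = (140 − 59) × 120.7 / (72 × 2.1) = 9776.7 / 151.20 ≈ 64.7 mL/min
Patient 2: CrCl = (140 − 22) × 72.1 / (72 × 2.65) = 8507.8 / 190.80 ≈ 44.6 mL/min
|64.7 − 44.6| = 20.1 mL/min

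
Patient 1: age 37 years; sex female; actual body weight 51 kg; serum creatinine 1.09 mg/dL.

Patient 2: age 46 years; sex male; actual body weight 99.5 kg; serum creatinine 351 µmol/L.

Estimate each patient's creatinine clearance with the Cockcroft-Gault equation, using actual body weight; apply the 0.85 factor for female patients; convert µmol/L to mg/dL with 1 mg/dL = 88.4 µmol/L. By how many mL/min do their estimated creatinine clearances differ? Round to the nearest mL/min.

24 mL/min

Patient 1: CrCl = (140 − 37) × 51 / (72 × 1.09) × 0.85 = 5253.0 / 78.48 × 0.85 ≈ 56.9 mL/min
Patient 2: SCr = 351 / 88.4 = 3.971 mg/dL
Patient 2: CrCl = (140 − 46) × 99.5 / (72 × 3.971) = 9353.0 / 285.91 ≈ 32.7 mL/min
|56.9 − 32.7| = 24.2 mL/min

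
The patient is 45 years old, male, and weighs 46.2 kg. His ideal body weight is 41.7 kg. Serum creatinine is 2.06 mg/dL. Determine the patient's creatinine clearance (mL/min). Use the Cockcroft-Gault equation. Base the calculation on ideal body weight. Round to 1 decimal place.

CrCl = (140 − 45) × 41.7 / (72 × 2.06) = 3961.5 / 148.32 ≈ 26.7 mL/min

26.7 mL/min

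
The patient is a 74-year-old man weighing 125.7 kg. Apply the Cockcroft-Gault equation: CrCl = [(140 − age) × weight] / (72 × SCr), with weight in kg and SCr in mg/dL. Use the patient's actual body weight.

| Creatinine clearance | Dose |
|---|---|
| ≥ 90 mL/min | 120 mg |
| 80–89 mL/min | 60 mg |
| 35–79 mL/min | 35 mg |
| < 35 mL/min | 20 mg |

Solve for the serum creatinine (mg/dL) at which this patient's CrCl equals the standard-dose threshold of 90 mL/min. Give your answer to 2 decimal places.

1.28 mg/dL

Standard dose requires CrCl ≥ 90 mL/min.
Set (140 − 74) × 125.7 / (72 × SCr) = 90
SCr = (140 − 74) × 125.7 / (72 × 90) = 1.280 mg/dL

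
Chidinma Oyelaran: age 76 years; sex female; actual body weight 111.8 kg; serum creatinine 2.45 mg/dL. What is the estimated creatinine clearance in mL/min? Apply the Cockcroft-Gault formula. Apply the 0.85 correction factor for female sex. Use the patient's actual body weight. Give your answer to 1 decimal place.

34.5 mL/min

CrCl = (140 − 76) × 111.8 / (72 × 2.45) × 0.85 = 7155.2 / 176.40 × 0.85 ≈ 34.5 mL/min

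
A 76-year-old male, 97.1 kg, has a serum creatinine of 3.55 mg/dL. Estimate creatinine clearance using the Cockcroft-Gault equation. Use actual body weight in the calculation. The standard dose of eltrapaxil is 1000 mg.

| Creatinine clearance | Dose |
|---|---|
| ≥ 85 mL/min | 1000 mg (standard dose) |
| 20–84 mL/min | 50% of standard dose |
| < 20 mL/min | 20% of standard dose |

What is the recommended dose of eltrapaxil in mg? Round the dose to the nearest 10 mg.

500 mg

CrCl = (140 − 76) × 97.1 / (72 × 3.55) = 6214.4 / 255.60 ≈ 24.3 mL/min
CrCl ≈ 24 mL/min → bracket 20–84 mL/min.
50% of 1000 mg = 500 mg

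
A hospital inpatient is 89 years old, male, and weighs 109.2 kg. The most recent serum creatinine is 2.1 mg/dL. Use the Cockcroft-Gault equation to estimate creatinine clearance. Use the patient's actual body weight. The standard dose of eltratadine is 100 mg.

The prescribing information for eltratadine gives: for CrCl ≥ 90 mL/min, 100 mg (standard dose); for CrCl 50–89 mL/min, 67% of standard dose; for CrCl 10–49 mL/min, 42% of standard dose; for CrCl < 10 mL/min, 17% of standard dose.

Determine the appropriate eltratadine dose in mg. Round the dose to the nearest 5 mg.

40 mg

CrCl = (140 − 89) × 109.2 / (72 × 2.1) = 5569.2 / 151.20 ≈ 36.8 mL/min
CrCl ≈ 37 mL/min → bracket 10–49 mL/min.
42% of 100 mg = 42 mg → 40 mg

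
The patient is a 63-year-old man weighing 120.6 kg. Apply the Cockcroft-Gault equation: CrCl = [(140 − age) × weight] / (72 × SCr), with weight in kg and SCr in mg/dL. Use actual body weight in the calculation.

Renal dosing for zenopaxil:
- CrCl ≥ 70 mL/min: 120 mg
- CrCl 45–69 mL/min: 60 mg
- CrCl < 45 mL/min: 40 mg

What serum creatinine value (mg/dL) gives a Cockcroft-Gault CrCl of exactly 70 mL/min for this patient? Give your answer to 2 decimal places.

1.84 mg/dL

Standard dose requires CrCl ≥ 70 mL/min.
Set (140 − 63) × 120.6 / (72 × SCr) = 70
SCr = (140 − 63) × 120.6 / (72 × 70) = 1.842 mg/dL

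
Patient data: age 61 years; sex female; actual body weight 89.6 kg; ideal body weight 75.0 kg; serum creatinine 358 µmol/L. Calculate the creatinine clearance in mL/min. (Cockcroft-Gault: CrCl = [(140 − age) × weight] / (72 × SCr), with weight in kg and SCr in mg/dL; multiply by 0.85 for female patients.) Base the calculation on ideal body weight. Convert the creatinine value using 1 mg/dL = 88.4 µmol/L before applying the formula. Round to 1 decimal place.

17.3 mL/min

SCr = 358 / 88.4 = 4.05 mg/dL
CrCl = (140 − 61) × 75 / (72 × 4.05) × 0.85 = 5925.0 / 291.60 × 0.85 ≈ 17.3 mL/min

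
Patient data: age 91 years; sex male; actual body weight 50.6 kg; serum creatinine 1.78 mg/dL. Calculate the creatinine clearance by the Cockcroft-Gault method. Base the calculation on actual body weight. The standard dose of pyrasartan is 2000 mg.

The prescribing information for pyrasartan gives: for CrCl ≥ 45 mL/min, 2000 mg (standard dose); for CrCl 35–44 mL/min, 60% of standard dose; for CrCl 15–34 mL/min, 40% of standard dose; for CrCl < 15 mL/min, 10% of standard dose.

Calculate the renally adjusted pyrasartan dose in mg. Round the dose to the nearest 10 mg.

CrCl = (140 − 91) × 50.6 / (72 × 1.78) = 2479.4 / 128.16 ≈ 19.3 mL/min
CrCl ≈ 19 mL/min → bracket 15–34 mL/min.
40% of 2000 mg = 800 mg

800 mg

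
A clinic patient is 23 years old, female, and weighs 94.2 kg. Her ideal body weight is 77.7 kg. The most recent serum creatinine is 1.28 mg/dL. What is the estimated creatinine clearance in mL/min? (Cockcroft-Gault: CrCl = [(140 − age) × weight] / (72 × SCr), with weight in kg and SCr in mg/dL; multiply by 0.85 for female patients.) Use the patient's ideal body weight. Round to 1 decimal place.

83.8 mL/min

CrCl = (140 − 23) × 77.7 / (72 × 1.28) × 0.85 = 9090.9 / 92.16 × 0.85 ≈ 83.8 mL/min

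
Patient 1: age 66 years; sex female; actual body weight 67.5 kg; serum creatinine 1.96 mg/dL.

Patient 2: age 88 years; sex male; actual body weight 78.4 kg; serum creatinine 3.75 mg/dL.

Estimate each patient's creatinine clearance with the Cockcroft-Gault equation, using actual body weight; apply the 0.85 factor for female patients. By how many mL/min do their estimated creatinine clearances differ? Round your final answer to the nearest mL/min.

Patient 1: CrCl = (140 − 66) × 67.5 / (72 × 1.96) × 0.85 = 4995.0 / 141.12 × 0.85 ≈ 30.1 mL/min
Patient 2: CrCl = (140 − 88) × 78.4 / (72 × 3.75) = 4076.8 / 270.00 ≈ 15.1 mL/min
|30.1 − 15.1| = 15.0 mL/min

15 mL/min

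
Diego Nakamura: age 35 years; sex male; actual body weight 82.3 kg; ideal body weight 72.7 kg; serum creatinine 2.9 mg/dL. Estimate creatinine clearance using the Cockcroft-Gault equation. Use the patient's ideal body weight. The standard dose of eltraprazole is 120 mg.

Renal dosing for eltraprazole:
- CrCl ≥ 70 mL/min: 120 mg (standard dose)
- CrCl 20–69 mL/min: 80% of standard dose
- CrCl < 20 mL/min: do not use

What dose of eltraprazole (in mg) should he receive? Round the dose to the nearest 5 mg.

95 mg

CrCl = (140 − 35) × 72.7 / (72 × 2.9) = 7633.5 / 208.80 ≈ 36.6 mL/min
CrCl ≈ 37 mL/min → bracket 20–69 mL/min.
80% of 120 mg = 96 mg → 95 mg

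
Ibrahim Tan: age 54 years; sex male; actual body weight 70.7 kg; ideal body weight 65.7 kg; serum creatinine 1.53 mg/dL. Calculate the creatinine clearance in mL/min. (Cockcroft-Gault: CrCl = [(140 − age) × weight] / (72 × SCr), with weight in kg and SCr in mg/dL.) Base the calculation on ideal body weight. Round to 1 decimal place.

CrCl = (140 − 54) × 65.7 / (72 × 1.53) = 5650.2 / 110.16 ≈ 51.3 mL/min

51.3 mL/min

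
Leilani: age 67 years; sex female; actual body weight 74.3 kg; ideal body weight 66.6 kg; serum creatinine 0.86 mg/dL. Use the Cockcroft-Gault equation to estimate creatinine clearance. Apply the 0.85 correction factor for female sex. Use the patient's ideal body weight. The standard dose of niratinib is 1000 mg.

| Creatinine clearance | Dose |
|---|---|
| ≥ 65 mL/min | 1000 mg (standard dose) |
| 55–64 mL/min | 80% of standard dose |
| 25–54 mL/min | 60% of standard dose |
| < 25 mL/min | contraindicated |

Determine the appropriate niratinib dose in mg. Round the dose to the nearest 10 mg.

CrCl = (140 − 67) × 66.6 / (72 × 0.86) × 0.85 = 4861.8 / 61.92 × 0.85 ≈ 66.7 mL/min
CrCl ≈ 67 mL/min → bracket ≥ 65 mL/min.
100% of 1000 mg = 1000 mg

1000 mg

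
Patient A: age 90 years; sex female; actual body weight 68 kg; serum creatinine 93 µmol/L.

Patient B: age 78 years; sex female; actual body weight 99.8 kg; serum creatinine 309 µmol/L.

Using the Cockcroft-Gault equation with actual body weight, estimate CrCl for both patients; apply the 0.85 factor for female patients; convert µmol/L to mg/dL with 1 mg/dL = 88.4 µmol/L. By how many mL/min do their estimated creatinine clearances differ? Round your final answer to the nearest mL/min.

Patient A: SCr = 93 / 88.4 = 1.052 mg/dL
Patient A: CrCl = (140 − 90) × 68 / (72 × 1.052) × 0.85 = 3400.0 / 75.74 × 0.85 ≈ 38.2 mL/min
Patient B: SCr = 309 / 88.4 = 3.495 mg/dL
Patient B: CrCl = (140 − 78) × 99.8 / (72 × 3.495) × 0.85 = 6187.6 / 251.64 × 0.85 ≈ 20.9 mL/min
|38.2 − 20.9| = 17.3 mL/min

17 mL/min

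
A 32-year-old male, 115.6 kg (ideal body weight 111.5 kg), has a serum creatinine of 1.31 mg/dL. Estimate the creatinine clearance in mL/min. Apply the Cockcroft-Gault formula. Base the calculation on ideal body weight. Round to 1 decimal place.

CrCl = (140 − 32) × 111.5 / (72 × 1.31) = 12042.0 / 94.32 ≈ 127.7 mL/min

127.7 mL/min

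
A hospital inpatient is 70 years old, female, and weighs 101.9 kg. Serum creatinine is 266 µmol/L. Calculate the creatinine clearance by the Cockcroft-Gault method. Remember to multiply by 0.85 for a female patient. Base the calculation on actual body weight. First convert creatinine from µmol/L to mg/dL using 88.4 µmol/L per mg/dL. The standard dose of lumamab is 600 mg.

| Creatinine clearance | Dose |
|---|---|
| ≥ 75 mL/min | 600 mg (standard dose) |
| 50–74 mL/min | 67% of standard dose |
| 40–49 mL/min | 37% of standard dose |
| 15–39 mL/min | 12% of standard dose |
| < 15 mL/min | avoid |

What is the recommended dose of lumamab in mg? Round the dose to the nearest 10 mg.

70 mg

SCr = 266 / 88.4 = 3.009 mg/dL
CrCl = (140 − 70) × 101.9 / (72 × 3.009) × 0.85 = 7133.0 / 216.65 × 0.85 ≈ 28.0 mL/min
CrCl ≈ 28 mL/min → bracket 15–39 mL/min.
12% of 600 mg = 72 mg → 70 mg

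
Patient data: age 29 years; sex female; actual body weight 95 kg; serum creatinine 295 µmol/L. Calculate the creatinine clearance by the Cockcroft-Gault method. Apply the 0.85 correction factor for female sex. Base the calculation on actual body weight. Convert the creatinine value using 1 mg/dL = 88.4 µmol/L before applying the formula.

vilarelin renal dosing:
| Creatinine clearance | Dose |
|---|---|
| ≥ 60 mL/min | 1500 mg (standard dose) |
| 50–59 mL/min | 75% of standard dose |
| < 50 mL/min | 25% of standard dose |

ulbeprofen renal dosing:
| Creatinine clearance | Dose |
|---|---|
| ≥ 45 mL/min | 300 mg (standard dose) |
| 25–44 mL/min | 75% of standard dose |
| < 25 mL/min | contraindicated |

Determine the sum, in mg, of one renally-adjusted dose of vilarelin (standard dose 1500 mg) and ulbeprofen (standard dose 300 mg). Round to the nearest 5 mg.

600 mg

SCr = 295 / 88.4 = 3.337 mg/dL
CrCl = (140 − 29) × 95 / (72 × 3.337) × 0.85 = 10545.0 / 240.26 × 0.85 ≈ 37.3 mL/min
CrCl ≈ 37 mL/min.
vilarelin: < 50 mL/min → 25% of 1500 mg = 375 mg.
ulbeprofen: 25–44 mL/min → 75% of 300 mg = 225 mg.
Total = 375 + 225 = 600 mg.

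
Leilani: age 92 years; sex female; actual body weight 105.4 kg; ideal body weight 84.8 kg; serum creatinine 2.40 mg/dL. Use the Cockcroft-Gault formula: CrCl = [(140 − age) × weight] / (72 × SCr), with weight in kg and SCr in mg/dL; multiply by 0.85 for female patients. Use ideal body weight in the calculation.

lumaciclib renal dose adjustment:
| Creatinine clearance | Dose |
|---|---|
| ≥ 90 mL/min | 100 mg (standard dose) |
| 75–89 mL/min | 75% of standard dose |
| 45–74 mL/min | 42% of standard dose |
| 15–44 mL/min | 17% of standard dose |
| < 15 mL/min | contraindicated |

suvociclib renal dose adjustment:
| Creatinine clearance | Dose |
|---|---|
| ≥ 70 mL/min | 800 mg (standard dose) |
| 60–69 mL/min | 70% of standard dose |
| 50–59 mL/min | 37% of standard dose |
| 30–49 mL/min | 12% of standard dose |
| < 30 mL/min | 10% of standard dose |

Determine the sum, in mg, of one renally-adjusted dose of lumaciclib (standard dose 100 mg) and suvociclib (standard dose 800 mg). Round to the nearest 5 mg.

95 mg

CrCl = (140 − 92) × 84.8 / (72 × 2.4) × 0.85 = 4070.4 / 172.80 × 0.85 ≈ 20.0 mL/min
CrCl ≈ 20 mL/min.
lumaciclib: 15–44 mL/min → 17% of 100 mg = 17 mg.
suvociclib: < 30 mL/min → 10% of 800 mg = 80 mg.
Total = 17 + 80 = 97 mg.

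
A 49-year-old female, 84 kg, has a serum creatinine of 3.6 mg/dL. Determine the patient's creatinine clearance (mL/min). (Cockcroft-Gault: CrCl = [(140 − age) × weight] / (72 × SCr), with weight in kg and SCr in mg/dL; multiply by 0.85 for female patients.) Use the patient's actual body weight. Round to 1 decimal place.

25.1 mL/min

CrCl = (140 − 49) × 84 / (72 × 3.6) × 0.85 = 7644.0 / 259.20 × 0.85 ≈ 25.1 mL/min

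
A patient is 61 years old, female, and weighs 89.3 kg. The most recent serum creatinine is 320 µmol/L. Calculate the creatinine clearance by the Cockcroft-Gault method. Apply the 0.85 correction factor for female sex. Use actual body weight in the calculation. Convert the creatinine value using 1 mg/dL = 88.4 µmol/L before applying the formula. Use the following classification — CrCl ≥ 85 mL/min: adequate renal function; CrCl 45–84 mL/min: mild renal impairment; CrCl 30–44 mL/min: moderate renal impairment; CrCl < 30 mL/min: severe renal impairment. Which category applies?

severe renal impairment

SCr = 320 / 88.4 = 3.62 mg/dL
CrCl = (140 − 61) × 89.3 / (72 × 3.62) × 0.85 = 7054.7 / 260.64 × 0.85 ≈ 23.0 mL/min
23 mL/min falls in the 'severe renal impairment' range.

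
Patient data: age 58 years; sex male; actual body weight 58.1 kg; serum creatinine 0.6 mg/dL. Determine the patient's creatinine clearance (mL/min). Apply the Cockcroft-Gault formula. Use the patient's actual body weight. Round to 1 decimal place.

110.3 mL/min

CrCl = (140 − 58) × 58.1 / (72 × 0.6) = 4764.2 / 43.20 ≈ 110.3 mL/min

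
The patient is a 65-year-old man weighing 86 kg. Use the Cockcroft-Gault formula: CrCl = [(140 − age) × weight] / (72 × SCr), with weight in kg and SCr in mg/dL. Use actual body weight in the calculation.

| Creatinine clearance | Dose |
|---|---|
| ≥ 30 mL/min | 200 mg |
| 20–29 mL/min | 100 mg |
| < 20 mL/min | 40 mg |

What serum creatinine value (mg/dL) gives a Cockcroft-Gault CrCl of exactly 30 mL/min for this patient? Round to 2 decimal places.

Standard dose requires CrCl ≥ 30 mL/min.
Set (140 − 65) × 86 / (72 × SCr) = 30
SCr = (140 − 65) × 86 / (72 × 30) = 2.986 mg/dL

2.99 mg/dL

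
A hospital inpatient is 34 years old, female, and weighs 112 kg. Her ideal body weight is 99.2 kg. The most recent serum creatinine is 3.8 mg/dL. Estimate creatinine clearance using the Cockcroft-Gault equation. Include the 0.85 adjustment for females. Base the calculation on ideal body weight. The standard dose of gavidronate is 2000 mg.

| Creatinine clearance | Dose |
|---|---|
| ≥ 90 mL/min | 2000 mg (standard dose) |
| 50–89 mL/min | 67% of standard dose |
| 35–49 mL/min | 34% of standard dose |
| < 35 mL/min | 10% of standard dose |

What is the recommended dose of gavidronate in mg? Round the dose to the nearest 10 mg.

200 mg

CrCl = (140 − 34) × 99.2 / (72 × 3.8) × 0.85 = 10515.2 / 273.60 × 0.85 ≈ 32.7 mL/min
CrCl ≈ 33 mL/min → bracket < 35 mL/min.
10% of 2000 mg = 200 mg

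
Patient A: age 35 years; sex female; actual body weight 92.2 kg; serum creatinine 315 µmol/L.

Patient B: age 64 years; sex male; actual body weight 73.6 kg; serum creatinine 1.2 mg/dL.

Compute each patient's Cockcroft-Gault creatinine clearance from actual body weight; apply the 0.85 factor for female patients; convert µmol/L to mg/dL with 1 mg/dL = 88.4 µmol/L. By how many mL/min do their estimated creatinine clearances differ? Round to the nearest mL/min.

33 mL/min

Patient A: SCr = 315 / 88.4 = 3.563 mg/dL
Patient A: CrCl = (140 − 35) × 92.2 / (72 × 3.563) × 0.85 = 9681.0 / 256.54 × 0.85 ≈ 32.1 mL/min
Patient B: CrCl = (140 − 64) × 73.6 / (72 × 1.2) = 5593.6 / 86.40 ≈ 64.7 mL/min
|32.1 − 64.7| = 32.6 mL/min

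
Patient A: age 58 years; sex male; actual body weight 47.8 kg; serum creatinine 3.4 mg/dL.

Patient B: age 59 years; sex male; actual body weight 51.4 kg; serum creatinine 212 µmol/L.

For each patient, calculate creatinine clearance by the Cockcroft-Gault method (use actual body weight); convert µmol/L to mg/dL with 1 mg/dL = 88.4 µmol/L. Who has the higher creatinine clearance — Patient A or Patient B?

Patient B

Patient A: CrCl = (140 − 58) × 47.8 / (72 × 3.4) = 3919.6 / 244.80 ≈ 16.0 mL/min
Patient B: SCr = 212 / 88.4 = 2.398 mg/dL
Patient B: CrCl = (140 − 59) × 51.4 / (72 × 2.398) = 4163.4 / 172.66 ≈ 24.1 mL/min
16.0 vs 24.1 mL/min → Patient B is higher.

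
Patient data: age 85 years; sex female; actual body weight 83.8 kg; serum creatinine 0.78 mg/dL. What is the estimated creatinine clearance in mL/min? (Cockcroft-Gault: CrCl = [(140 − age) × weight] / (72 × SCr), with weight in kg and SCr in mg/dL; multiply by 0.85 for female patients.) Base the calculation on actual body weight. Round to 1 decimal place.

69.8 mL/min

CrCl = (140 − 85) × 83.8 / (72 × 0.78) × 0.85 = 4609.0 / 56.16 × 0.85 ≈ 69.8 mL/min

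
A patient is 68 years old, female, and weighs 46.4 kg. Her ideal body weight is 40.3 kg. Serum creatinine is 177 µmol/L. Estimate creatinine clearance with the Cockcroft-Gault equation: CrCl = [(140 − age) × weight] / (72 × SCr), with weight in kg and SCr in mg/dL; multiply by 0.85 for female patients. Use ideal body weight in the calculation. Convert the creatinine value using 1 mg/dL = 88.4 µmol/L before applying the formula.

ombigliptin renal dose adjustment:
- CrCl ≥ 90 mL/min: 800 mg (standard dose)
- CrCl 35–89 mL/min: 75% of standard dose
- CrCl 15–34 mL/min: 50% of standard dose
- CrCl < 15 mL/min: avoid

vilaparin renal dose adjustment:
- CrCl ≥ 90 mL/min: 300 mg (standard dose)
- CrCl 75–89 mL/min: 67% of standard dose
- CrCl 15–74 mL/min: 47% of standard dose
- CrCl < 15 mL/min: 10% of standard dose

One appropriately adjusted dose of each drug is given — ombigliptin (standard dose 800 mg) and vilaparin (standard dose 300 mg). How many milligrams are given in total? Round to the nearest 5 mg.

540 mg

SCr = 177 / 88.4 = 2.002 mg/dL
CrCl = (140 − 68) × 40.3 / (72 × 2.002) × 0.85 = 2901.6 / 144.14 × 0.85 ≈ 17.1 mL/min
CrCl ≈ 17 mL/min.
ombigliptin: 15–34 mL/min → 50% of 800 mg = 400 mg.
vilaparin: 15–74 mL/min → 47% of 300 mg = 141 mg.
Total = 400 + 141 = 541 mg.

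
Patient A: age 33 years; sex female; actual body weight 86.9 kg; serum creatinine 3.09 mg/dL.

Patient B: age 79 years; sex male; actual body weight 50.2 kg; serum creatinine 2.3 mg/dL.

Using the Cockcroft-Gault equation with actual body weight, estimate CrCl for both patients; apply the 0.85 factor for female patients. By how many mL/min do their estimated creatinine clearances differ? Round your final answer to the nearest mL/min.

Patient A: CrCl = (140 − 33) × 86.9 / (72 × 3.09) × 0.85 = 9298.3 / 222.48 × 0.85 ≈ 35.5 mL/min
Patient B: CrCl = (140 − 79) × 50.2 / (72 × 2.3) = 3062.2 / 165.60 ≈ 18.5 mL/min
|35.5 − 18.5| = 17.0 mL/min

17 mL/min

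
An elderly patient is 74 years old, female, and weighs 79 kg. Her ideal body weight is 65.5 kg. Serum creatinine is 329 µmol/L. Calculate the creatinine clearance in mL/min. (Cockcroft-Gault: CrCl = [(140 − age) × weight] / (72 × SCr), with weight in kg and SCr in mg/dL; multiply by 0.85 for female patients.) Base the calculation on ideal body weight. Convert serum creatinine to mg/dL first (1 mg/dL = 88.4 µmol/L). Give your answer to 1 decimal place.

13.7 mL/min

SCr = 329 / 88.4 = 3.722 mg/dL
CrCl = (140 − 74) × 65.5 / (72 × 3.722) × 0.85 = 4323.0 / 267.98 × 0.85 ≈ 13.7 mL/min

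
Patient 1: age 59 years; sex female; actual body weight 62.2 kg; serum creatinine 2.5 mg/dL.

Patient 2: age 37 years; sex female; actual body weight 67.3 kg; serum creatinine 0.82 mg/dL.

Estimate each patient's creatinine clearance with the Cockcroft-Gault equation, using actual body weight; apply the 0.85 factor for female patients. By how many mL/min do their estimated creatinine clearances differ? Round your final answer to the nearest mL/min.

76 mL/min

Patient 1: CrCl = (140 − 59) × 62.2 / (72 × 2.5) × 0.85 = 5038.2 / 180.00 × 0.85 ≈ 23.8 mL/min
Patient 2: CrCl = (140 − 37) × 67.3 / (72 × 0.82) × 0.85 = 6931.9 / 59.04 × 0.85 ≈ 99.8 mL/min
|23.8 − 99.8| = 76.0 mL/min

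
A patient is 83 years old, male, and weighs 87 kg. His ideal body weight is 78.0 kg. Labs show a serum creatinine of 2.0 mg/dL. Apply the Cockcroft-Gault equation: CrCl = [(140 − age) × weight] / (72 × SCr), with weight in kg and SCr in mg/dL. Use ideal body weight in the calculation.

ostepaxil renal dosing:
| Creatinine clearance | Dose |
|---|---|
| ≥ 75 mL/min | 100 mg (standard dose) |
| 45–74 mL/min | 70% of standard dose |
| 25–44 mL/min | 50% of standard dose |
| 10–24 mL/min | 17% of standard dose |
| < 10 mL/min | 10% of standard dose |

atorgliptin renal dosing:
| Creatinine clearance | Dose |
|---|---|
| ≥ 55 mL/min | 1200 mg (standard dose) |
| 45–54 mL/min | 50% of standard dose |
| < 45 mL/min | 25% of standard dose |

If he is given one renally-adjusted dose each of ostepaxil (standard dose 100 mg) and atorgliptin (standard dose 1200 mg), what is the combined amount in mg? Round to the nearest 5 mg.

350 mg

CrCl = (140 − 83) × 78 / (72 × 2) = 4446.0 / 144.00 ≈ 30.9 mL/min
CrCl ≈ 31 mL/min.
ostepaxil: 25–44 mL/min → 50% of 100 mg = 50 mg.
atorgliptin: < 45 mL/min → 25% of 1200 mg = 300 mg.
Total = 50 + 300 = 350 mg.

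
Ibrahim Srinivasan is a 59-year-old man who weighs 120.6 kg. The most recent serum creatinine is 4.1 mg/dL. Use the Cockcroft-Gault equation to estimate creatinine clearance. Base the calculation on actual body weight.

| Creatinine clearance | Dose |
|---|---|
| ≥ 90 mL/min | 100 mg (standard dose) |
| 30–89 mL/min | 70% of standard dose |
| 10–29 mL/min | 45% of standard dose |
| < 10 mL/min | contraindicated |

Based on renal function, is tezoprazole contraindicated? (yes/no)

CrCl = (140 − 59) × 120.6 / (72 × 4.1) = 9768.6 / 295.20 ≈ 33.1 mL/min
CrCl ≈ 33 mL/min, which is ≥ 10 mL/min.

no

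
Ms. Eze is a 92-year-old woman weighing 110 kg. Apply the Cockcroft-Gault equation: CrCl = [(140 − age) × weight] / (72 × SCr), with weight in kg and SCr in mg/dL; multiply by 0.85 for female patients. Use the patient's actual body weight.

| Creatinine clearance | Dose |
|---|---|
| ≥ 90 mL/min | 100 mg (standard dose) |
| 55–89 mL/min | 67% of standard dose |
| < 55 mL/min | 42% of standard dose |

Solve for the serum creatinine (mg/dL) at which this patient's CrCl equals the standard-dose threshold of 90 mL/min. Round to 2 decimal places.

0.69 mg/dL

Standard dose requires CrCl ≥ 90 mL/min.
Set (140 − 92) × 110 × 0.85 / (72 × SCr) = 90
SCr = (140 − 92) × 110 × 0.85 / (72 × 90) = 0.693 mg/dL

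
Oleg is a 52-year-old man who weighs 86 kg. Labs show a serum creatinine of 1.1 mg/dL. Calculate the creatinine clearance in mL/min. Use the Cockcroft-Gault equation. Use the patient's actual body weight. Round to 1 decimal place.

CrCl = (140 − 52) × 86 / (72 × 1.1) = 7568.0 / 79.20 ≈ 95.6 mL/min

95.6 mL/min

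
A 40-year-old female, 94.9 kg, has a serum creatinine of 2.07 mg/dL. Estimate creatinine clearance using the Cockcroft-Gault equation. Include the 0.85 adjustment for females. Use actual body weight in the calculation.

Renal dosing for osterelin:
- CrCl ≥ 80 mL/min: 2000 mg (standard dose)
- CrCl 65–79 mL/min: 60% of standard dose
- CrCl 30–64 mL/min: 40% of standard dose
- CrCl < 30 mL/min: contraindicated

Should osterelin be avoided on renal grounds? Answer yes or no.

CrCl = (140 − 40) × 94.9 / (72 × 2.07) × 0.85 = 9490.0 / 149.04 × 0.85 ≈ 54.1 mL/min
CrCl ≈ 54 mL/min, which is ≥ 30 mL/min.

no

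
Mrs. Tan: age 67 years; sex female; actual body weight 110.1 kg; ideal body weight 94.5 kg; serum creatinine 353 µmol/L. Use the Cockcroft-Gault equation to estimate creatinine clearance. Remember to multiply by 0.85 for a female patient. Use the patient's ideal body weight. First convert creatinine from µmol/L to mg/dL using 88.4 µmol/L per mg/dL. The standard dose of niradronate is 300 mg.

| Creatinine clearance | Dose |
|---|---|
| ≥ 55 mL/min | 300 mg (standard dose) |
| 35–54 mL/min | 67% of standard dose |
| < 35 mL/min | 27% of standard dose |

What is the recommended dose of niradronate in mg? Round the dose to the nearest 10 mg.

80 mg

SCr = 353 / 88.4 = 3.993 mg/dL
CrCl = (140 − 67) × 94.5 / (72 × 3.993) × 0.85 = 6898.5 / 287.50 × 0.85 ≈ 20.4 mL/min
CrCl ≈ 20 mL/min → bracket < 35 mL/min.
27% of 300 mg = 81 mg → 80 mg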